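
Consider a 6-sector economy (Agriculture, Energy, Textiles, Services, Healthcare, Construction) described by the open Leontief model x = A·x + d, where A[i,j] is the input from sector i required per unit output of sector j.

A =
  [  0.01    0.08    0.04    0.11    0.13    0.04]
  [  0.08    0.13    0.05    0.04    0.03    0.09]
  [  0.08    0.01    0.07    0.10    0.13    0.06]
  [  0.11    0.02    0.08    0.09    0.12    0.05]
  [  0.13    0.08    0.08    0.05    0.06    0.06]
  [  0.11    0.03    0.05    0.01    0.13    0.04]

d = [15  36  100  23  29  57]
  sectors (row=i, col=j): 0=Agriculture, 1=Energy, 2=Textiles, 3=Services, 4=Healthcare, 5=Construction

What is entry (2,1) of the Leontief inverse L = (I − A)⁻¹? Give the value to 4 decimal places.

Form M = I − A:
  [  0.99   -0.08   -0.04   -0.11   -0.13   -0.04]
  [ -0.08    0.87   -0.05   -0.04   -0.03   -0.09]
  [ -0.08   -0.01    0.93   -0.10   -0.13   -0.06]
  [ -0.11   -0.02   -0.08    0.91   -0.12   -0.05]
  [ -0.13   -0.08   -0.08   -0.05    0.94   -0.06]
  [ -0.11   -0.03   -0.05   -0.01   -0.13    0.96]
Leontief inverse L = M⁻¹:
  [  1.0799    0.1249    0.0881    0.1574    0.1971    0.0827]
  [  0.1401    1.1790    0.0925    0.0858    0.0991    0.1328]
  [  0.1517    0.0535    1.1219    0.1568    0.2121    0.1029]
  [  0.1816    0.0669    0.1332    1.1508    0.2057    0.0950]
  [  0.1943    0.1303    0.1284    0.1072    1.1409    0.1052]
  [  0.1642    0.0723    0.0902    0.0554    0.1934    1.0759]
Total output x = L · d:
  x_0 = 1.0799·15 + 0.1249·36 + 0.0881·100 + 0.1574·23 + 0.1971·29 + 0.0827·57 = 43.5563
  x_1 = 0.1401·15 + 1.1790·36 + 0.0925·100 + 0.0858·23 + 0.0991·29 + 0.1328·57 = 66.2104
  x_2 = 0.1517·15 + 0.0535·36 + 1.1219·100 + 0.1568·23 + 0.2121·29 + 0.1029·57 = 132.0137
  x_3 = 0.1816·15 + 0.0669·36 + 0.1332·100 + 1.1508·23 + 0.2057·29 + 0.0950·57 = 56.2969
  x_4 = 0.1943·15 + 0.1303·36 + 0.1284·100 + 0.1072·23 + 1.1409·29 + 0.1052·57 = 61.9921
  x_5 = 0.1642·15 + 0.0723·36 + 0.0902·100 + 0.0554·23 + 0.1934·29 + 1.0759·57 = 82.2918

L[2,1] = 0.0535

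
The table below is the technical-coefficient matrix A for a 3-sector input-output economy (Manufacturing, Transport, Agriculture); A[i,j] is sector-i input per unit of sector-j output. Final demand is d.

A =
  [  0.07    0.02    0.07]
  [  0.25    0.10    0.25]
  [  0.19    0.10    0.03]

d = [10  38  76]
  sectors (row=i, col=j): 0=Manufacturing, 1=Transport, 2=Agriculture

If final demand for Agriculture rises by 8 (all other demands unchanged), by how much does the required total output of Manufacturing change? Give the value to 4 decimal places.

Form M = I − A:
  [  0.93   -0.02   -0.07]
  [ -0.25    0.90   -0.25]
  [ -0.19   -0.10    0.97]
Leontief inverse L = M⁻¹:
  [  1.1026    0.0343    0.0884]
  [  0.3771    1.1556    0.3250]
  [  0.2548    0.1259    1.0818]
Total output x = L · d:
  x_0 = 1.1026·10 + 0.0343·38 + 0.0884·76 = 19.0493
  x_1 = 0.3771·10 + 1.1556·38 + 0.3250·76 = 72.3871
  x_2 = 0.2548·10 + 0.1259·38 + 1.0818·76 = 89.5444
Δx_0 = L[0,2] · Δd_2 = 0.0884 · 8 = 0.7073

0.7073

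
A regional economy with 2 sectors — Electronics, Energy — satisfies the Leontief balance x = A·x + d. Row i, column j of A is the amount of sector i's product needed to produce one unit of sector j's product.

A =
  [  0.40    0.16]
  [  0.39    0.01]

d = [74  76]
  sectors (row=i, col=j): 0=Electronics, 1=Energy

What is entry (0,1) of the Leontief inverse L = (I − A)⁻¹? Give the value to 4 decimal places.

L[0,1] = 0.3010

Form M = I − A:
  [  0.60   -0.16]
  [ -0.39    0.99]
Leontief inverse L = M⁻¹:
  [  1.8623    0.3010]
  [  0.7336    1.1287]
Total output x = L · d:
  x_0 = 1.8623·74 + 0.3010·76 = 160.6847
  x_1 = 0.7336·74 + 1.1287·76 = 140.0677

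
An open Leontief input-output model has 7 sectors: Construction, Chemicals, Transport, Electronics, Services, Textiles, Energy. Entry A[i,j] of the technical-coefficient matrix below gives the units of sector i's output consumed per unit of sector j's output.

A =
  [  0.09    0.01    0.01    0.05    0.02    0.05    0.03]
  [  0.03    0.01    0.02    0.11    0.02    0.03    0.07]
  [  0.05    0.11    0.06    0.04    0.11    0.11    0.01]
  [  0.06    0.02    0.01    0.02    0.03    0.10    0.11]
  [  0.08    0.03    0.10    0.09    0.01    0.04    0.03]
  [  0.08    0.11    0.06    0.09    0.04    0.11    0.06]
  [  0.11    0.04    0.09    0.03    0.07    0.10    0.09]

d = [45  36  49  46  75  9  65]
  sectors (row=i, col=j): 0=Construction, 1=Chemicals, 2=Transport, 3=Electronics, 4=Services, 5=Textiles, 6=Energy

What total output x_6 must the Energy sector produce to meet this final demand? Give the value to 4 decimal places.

105.6059

Form M = I − A:
  [  0.91   -0.01   -0.01   -0.05   -0.02   -0.05   -0.03]
  [ -0.03    0.99   -0.02   -0.11   -0.02   -0.03   -0.07]
  [ -0.05   -0.11    0.94   -0.04   -0.11   -0.11   -0.01]
  [ -0.06   -0.02   -0.01    0.98   -0.03   -0.10   -0.11]
  [ -0.08   -0.03   -0.10   -0.09    0.99   -0.04   -0.03]
  [ -0.08   -0.11   -0.06   -0.09   -0.04    0.89   -0.06]
  [ -0.11   -0.04   -0.09   -0.03   -0.07   -0.10    0.91]
Leontief inverse L = M⁻¹:
  [  1.1235    0.0286    0.0278    0.0743    0.0359    0.0837    0.0552]
  [  0.0679    1.0319    0.0432    0.1347    0.0414    0.0727    0.1045]
  [  0.1059    0.1507    1.1004    0.0975    0.1412    0.1705    0.0549]
  [  0.1099    0.0518    0.0433    1.0572    0.0567    0.1512    0.1477]
  [  0.1248    0.0624    0.1269    0.1246    1.0402    0.0929    0.0658]
  [  0.1453    0.1542    0.1013    0.1482    0.0778    1.1827    0.1162]
  [  0.1785    0.0872    0.1364    0.0853    0.1106    0.1723    1.1383]
Total output x = L · d:
  x_0 = 1.1235·45 + 0.0286·36 + 0.0278·49 + 0.0743·46 + 0.0359·75 + 0.0837·9 + 0.0552·65 = 63.4004
  x_1 = 0.0679·45 + 1.0319·36 + 0.0432·49 + 0.1347·46 + 0.0414·75 + 0.0727·9 + 0.1045·65 = 59.0722
  x_2 = 0.1059·45 + 0.1507·36 + 1.1004·49 + 0.0975·46 + 0.1412·75 + 0.1705·9 + 0.0549·65 = 84.2842
  x_3 = 0.1099·45 + 0.0518·36 + 0.0433·49 + 1.0572·46 + 0.0567·75 + 0.1512·9 + 0.1477·65 = 72.7786
  x_4 = 0.1248·45 + 0.0624·36 + 0.1269·49 + 0.1246·46 + 1.0402·75 + 0.0929·9 + 0.0658·65 = 102.9362
  x_5 = 0.1453·45 + 0.1542·36 + 0.1013·49 + 0.1482·46 + 0.0778·75 + 1.1827·9 + 0.1162·65 = 47.8999
  x_6 = 0.1785·45 + 0.0872·36 + 0.1364·49 + 0.0853·46 + 0.1106·75 + 0.1723·9 + 1.1383·65 = 105.6059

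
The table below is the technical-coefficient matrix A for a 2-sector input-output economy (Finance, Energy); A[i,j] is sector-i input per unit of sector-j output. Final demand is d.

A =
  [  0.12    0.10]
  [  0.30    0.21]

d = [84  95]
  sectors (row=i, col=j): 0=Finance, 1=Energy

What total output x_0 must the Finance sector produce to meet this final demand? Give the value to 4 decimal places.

114.0409

Form M = I − A:
  [  0.88   -0.10]
  [ -0.30    0.79]
Leontief inverse L = M⁻¹:
  [  1.1876    0.1503]
  [  0.4510    1.3229]
Total output x = L · d:
  x_0 = 1.1876·84 + 0.1503·95 = 114.0409
  x_1 = 0.4510·84 + 1.3229·95 = 163.5598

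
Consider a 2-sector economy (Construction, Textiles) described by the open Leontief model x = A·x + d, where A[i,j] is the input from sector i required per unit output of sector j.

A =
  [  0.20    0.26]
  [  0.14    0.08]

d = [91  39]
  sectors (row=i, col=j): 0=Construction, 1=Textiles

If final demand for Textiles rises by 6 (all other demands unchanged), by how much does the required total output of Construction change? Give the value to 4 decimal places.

2.2298

Form M = I − A:
  [  0.80   -0.26]
  [ -0.14    0.92]
Leontief inverse L = M⁻¹:
  [  1.3150    0.3716]
  [  0.2001    1.1435]
Total output x = L · d:
  x_0 = 1.3150·91 + 0.3716·39 = 134.1624
  x_1 = 0.2001·91 + 1.1435·39 = 62.8073
Δx_0 = L[0,1] · Δd_1 = 0.3716 · 6 = 2.2298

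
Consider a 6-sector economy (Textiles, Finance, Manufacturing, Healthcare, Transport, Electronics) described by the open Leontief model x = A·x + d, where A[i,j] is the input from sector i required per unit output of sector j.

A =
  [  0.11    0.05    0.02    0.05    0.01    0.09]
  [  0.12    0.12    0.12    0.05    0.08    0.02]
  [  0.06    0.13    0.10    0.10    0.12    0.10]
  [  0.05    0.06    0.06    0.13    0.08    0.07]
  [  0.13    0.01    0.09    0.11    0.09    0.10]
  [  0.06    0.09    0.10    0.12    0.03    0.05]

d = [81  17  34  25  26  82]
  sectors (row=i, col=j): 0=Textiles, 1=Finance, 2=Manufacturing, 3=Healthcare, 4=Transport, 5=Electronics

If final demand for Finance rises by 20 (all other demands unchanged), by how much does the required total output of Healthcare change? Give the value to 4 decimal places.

2.4789

Form M = I − A:
  [  0.89   -0.05   -0.02   -0.05   -0.01   -0.09]
  [ -0.12    0.88   -0.12   -0.05   -0.08   -0.02]
  [ -0.06   -0.13    0.90   -0.10   -0.12   -0.10]
  [ -0.05   -0.06   -0.06    0.87   -0.08   -0.07]
  [ -0.13   -0.01   -0.09   -0.11    0.91   -0.10]
  [ -0.06   -0.09   -0.10   -0.12   -0.03    0.95]
Leontief inverse L = M⁻¹:
  [  1.1619    0.0965    0.0644    0.1033    0.0431    0.1310]
  [  0.2104    1.1979    0.1985    0.1352    0.1487    0.0917]
  [  0.1648    0.2220    1.1993    0.2112    0.2041    0.1836]
  [  0.1230    0.1239    0.1289    1.2144    0.1404    0.1321]
  [  0.2141    0.0816    0.1643    0.2061    1.1540    0.1760]
  [  0.1330    0.1612    0.1706    0.2015    0.0925    1.1112]
Total output x = L · d:
  x_0 = 1.1619·81 + 0.0965·17 + 0.0644·34 + 0.1033·25 + 0.0431·26 + 0.1310·82 = 112.3915
  x_1 = 0.2104·81 + 1.1979·17 + 0.1985·34 + 0.1352·25 + 0.1487·26 + 0.0917·82 = 58.9160
  x_2 = 0.1648·81 + 0.2220·17 + 1.1993·34 + 0.2112·25 + 0.2041·26 + 0.1836·82 = 83.5410
  x_3 = 0.1230·81 + 0.1239·17 + 0.1289·34 + 1.2144·25 + 0.1404·26 + 0.1321·82 = 61.2983
  x_4 = 0.2141·81 + 0.0816·17 + 0.1643·34 + 0.2061·25 + 1.1540·26 + 0.1760·82 = 73.8991
  x_5 = 0.1330·81 + 0.1612·17 + 0.1706·34 + 0.2015·25 + 0.0925·26 + 1.1112·82 = 117.8661
Δx_3 = L[3,1] · Δd_1 = 0.1239 · 20 = 2.4789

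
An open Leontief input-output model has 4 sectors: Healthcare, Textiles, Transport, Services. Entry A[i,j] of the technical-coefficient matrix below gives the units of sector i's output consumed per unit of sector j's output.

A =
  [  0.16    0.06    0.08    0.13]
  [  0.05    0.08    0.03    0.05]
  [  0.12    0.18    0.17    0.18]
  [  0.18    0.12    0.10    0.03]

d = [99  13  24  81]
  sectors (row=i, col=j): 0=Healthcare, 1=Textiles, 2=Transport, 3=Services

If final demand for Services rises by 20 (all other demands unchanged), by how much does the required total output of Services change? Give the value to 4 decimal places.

22.1709

Form M = I − A:
  [  0.84   -0.06   -0.08   -0.13]
  [ -0.05    0.92   -0.03   -0.05]
  [ -0.12   -0.18    0.83   -0.18]
  [ -0.18   -0.12   -0.10    0.97]
Leontief inverse L = M⁻¹:
  [  1.2643    0.1388    0.1515    0.2047]
  [  0.0921    1.1150    0.0589    0.0807]
  [  0.2620    0.3042    1.2757    0.2875]
  [  0.2730    0.1951    0.1669    1.1085]
Total output x = L · d:
  x_0 = 1.2643·99 + 0.1388·13 + 0.1515·24 + 0.2047·81 = 147.1839
  x_1 = 0.0921·99 + 1.1150·13 + 0.0589·24 + 0.0807·81 = 31.5664
  x_2 = 0.2620·99 + 0.3042·13 + 1.2757·24 + 0.2875·81 = 83.7940
  x_3 = 0.2730·99 + 0.1951·13 + 0.1669·24 + 1.1085·81 = 123.3613
Δx_3 = L[3,3] · Δd_3 = 1.1085 · 20 = 22.1709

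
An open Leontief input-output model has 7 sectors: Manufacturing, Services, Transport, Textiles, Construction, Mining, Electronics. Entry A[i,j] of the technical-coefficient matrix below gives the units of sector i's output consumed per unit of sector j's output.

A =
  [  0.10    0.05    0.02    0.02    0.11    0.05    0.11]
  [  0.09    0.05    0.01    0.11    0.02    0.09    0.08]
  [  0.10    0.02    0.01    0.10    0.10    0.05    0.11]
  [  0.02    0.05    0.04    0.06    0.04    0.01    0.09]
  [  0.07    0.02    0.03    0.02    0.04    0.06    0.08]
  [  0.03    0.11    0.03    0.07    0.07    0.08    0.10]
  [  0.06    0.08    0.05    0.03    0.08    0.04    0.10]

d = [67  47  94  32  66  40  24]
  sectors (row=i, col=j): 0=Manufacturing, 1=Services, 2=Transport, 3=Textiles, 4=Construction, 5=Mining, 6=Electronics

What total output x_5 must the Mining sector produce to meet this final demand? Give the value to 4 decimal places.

Form M = I − A:
  [  0.90   -0.05   -0.02   -0.02   -0.11   -0.05   -0.11]
  [ -0.09    0.95   -0.01   -0.11   -0.02   -0.09   -0.08]
  [ -0.10   -0.02    0.99   -0.10   -0.10   -0.05   -0.11]
  [ -0.02   -0.05   -0.04    0.94   -0.04   -0.01   -0.09]
  [ -0.07   -0.02   -0.03   -0.02    0.96   -0.06   -0.08]
  [ -0.03   -0.11   -0.03   -0.07   -0.07    0.92   -0.10]
  [ -0.06   -0.08   -0.05   -0.03   -0.08   -0.04    0.90]
Leontief inverse L = M⁻¹:
  [  1.1549    0.0946    0.0437    0.0567    0.1635    0.0937    0.1855]
  [  0.1370    1.0980    0.0338    0.1511    0.0707    0.1297    0.1543]
  [  0.1526    0.0668    1.0364    0.1374    0.1549    0.0910    0.1889]
  [  0.0546    0.0789    0.0563    1.0890    0.0735    0.0365    0.1401]
  [  0.1076    0.0537    0.0469    0.0476    1.0798    0.0904    0.1344]
  [  0.0836    0.1599    0.0549    0.1185    0.1207    1.1271    0.1790]
  [  0.1127    0.1221    0.0720    0.0706    0.1296    0.0822    1.1723]
Total output x = L · d:
  x_0 = 1.1549·67 + 0.0946·47 + 0.0437·94 + 0.0567·32 + 0.1635·66 + 0.0937·40 + 0.1855·24 = 106.7455
  x_1 = 0.1370·67 + 1.0980·47 + 0.0338·94 + 0.1511·32 + 0.0707·66 + 0.1297·40 + 0.1543·24 = 82.3569
  x_2 = 0.1526·67 + 0.0668·47 + 1.0364·94 + 0.1374·32 + 0.1549·66 + 0.0910·40 + 0.1889·24 = 133.5756
  x_3 = 0.0546·67 + 0.0789·47 + 0.0563·94 + 1.0890·32 + 0.0735·66 + 0.0365·40 + 0.1401·24 = 57.1780
  x_4 = 0.1076·67 + 0.0537·47 + 0.0469·94 + 0.0476·32 + 1.0798·66 + 0.0904·40 + 0.1344·24 = 93.7696
  x_5 = 0.0836·67 + 0.1599·47 + 0.0549·94 + 0.1185·32 + 0.1207·66 + 1.1271·40 + 0.1790·24 = 79.4182
  x_6 = 0.1127·67 + 0.1221·47 + 0.0720·94 + 0.0706·32 + 0.1296·66 + 0.0822·40 + 1.1723·24 = 62.2952

79.4182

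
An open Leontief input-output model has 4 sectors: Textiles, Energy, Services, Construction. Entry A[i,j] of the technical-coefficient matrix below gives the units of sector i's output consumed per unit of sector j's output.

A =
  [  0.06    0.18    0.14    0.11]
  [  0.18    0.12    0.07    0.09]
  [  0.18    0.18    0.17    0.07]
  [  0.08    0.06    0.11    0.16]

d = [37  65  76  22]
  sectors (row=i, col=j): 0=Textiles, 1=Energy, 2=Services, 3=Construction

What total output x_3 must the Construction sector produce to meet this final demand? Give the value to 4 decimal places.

60.6488

Form M = I − A:
  [  0.94   -0.18   -0.14   -0.11]
  [ -0.18    0.88   -0.07   -0.09]
  [ -0.18   -0.18    0.83   -0.07]
  [ -0.08   -0.06   -0.11    0.84]
Leontief inverse L = M⁻¹:
  [  1.1898    0.3098    0.2547    0.2102]
  [  0.2883    1.2445    0.1782    0.1859]
  [  0.3355    0.3509    1.3164    0.1912]
  [  0.1778    0.1643    0.2094    1.2488]
Total output x = L · d:
  x_0 = 1.1898·37 + 0.3098·65 + 0.2547·76 + 0.2102·22 = 88.1406
  x_1 = 0.2883·37 + 1.2445·65 + 0.1782·76 + 0.1859·22 = 109.1898
  x_2 = 0.3355·37 + 0.3509·65 + 1.3164·76 + 0.1912·22 = 139.4757
  x_3 = 0.1778·37 + 0.1643·65 + 0.2094·76 + 1.2488·22 = 60.6488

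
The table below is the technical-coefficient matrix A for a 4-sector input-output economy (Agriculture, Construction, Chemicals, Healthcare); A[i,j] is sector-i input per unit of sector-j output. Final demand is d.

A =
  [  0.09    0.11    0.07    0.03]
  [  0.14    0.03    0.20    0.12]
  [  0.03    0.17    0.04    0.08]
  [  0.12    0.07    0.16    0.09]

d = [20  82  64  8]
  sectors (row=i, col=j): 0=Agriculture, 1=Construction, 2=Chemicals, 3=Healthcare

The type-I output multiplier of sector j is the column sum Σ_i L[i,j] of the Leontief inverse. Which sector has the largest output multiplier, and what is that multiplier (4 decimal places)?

Chemicals (1.7520)

Form M = I − A:
  [  0.91   -0.11   -0.07   -0.03]
  [ -0.14    0.97   -0.20   -0.12]
  [ -0.03   -0.17    0.96   -0.08]
  [ -0.12   -0.07   -0.16    0.91]
Leontief inverse L = M⁻¹:
  [  1.1362    0.1561    0.1269    0.0692]
  [  0.2042    1.1155    0.2770    0.1782]
  [  0.0867    0.2144    1.1142    0.1291]
  [  0.1808    0.1441    0.2339    1.1444]
Total output x = L · d:
  x_0 = 1.1362·20 + 0.1561·82 + 0.1269·64 + 0.0692·8 = 44.1985
  x_1 = 0.2042·20 + 1.1155·82 + 0.2770·64 + 0.1782·8 = 114.7075
  x_2 = 0.0867·20 + 0.2144·82 + 1.1142·64 + 0.1291·8 = 91.6572
  x_3 = 0.1808·20 + 0.1441·82 + 0.2339·64 + 1.1444·8 = 39.5588
Output multipliers (column sums of L):
  Agriculture: 1.6080
  Construction: 1.6301
  Chemicals: 1.7520
  Healthcare: 1.5209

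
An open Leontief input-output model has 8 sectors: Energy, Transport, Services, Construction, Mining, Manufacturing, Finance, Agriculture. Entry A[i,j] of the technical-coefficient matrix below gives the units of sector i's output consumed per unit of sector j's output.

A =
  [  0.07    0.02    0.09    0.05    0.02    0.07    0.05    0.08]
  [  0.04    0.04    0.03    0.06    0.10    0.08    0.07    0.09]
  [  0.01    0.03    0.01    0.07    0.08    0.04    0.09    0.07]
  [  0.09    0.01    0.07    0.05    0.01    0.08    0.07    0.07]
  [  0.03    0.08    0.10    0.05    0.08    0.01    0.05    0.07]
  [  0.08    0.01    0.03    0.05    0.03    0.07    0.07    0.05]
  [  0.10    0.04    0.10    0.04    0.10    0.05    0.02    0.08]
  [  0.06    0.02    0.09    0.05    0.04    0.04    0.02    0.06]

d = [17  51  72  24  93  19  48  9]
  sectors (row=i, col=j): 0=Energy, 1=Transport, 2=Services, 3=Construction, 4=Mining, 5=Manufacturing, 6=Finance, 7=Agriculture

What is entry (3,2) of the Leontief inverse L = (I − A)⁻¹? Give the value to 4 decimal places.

Form M = I − A:
  [  0.93   -0.02   -0.09   -0.05   -0.02   -0.07   -0.05   -0.08]
  [ -0.04    0.96   -0.03   -0.06   -0.10   -0.08   -0.07   -0.09]
  [ -0.01   -0.03    0.99   -0.07   -0.08   -0.04   -0.09   -0.07]
  [ -0.09   -0.01   -0.07    0.95   -0.01   -0.08   -0.07   -0.07]
  [ -0.03   -0.08   -0.10   -0.05    0.92   -0.01   -0.05   -0.07]
  [ -0.08   -0.01   -0.03   -0.05   -0.03    0.93   -0.07   -0.05]
  [ -0.10   -0.04   -0.10   -0.04   -0.10   -0.05    0.98   -0.08]
  [ -0.06   -0.02   -0.09   -0.05   -0.04   -0.04   -0.02    0.94]
Leontief inverse L = M⁻¹:
  [  1.1180    0.0417    0.1408    0.0921    0.0618    0.1132    0.0935    0.1351]
  [  0.0957    1.0697    0.0936    0.1072    0.1512    0.1270    0.1175    0.1535]
  [  0.0561    0.0543    1.0628    0.1069    0.1222    0.0771    0.1262    0.1210]
  [  0.1408    0.0310    0.1226    1.0916    0.0507    0.1244    0.1127    0.1254]
  [  0.0756    0.1091    0.1547    0.0957    1.1329    0.0530    0.0969    0.1310]
  [  0.1257    0.0295    0.0783    0.0857    0.0657    1.1087    0.1064    0.0987]
  [  0.1516    0.0706    0.1623    0.0904    0.1522    0.0978    1.0723    0.1463]
  [  0.0980    0.0397    0.1326    0.0861    0.0758    0.0754    0.0580    1.1069]
Total output x = L · d:
  x_0 = 1.1180·17 + 0.0417·51 + 0.1408·72 + 0.0921·24 + 0.0618·93 + 0.1132·19 + 0.0935·48 + 0.1351·9 = 47.0860
  x_1 = 0.0957·17 + 1.0697·51 + 0.0936·72 + 0.1072·24 + 0.1512·93 + 0.1270·19 + 0.1175·48 + 0.1535·9 = 88.9982
  x_2 = 0.0561·17 + 0.0543·51 + 1.0628·72 + 0.1069·24 + 0.1222·93 + 0.0771·19 + 0.1262·48 + 0.1210·9 = 102.7820
  x_3 = 0.1408·17 + 0.0310·51 + 0.1226·72 + 1.0916·24 + 0.0507·93 + 0.1244·19 + 0.1127·48 + 0.1254·9 = 52.6135
  x_4 = 0.0756·17 + 0.1091·51 + 0.1547·72 + 0.0957·24 + 1.1329·93 + 0.0530·19 + 0.0969·48 + 0.1310·9 = 132.4837
  x_5 = 0.1257·17 + 0.0295·51 + 0.0783·72 + 0.0857·24 + 0.0657·93 + 1.1087·19 + 0.1064·48 + 0.0987·9 = 44.5053
  x_6 = 0.1516·17 + 0.0706·51 + 0.1623·72 + 0.0904·24 + 0.1522·93 + 0.0978·19 + 1.0723·48 + 0.1463·9 = 88.8241
  x_7 = 0.0980·17 + 0.0397·51 + 0.1326·72 + 0.0861·24 + 0.0758·93 + 0.0754·19 + 0.0580·48 + 1.1069·9 = 36.5343

L[3,2] = 0.1226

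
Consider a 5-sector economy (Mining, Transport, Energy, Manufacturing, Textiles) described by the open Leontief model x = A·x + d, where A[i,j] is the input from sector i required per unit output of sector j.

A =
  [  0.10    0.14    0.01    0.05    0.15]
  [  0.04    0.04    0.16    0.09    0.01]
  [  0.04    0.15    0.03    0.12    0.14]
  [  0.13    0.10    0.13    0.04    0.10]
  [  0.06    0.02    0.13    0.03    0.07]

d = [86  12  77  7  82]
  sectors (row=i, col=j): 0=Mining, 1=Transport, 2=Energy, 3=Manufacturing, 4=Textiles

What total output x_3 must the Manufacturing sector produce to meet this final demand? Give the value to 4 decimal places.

Form M = I − A:
  [  0.90   -0.14   -0.01   -0.05   -0.15]
  [ -0.04    0.96   -0.16   -0.09   -0.01]
  [ -0.04   -0.15    0.97   -0.12   -0.14]
  [ -0.13   -0.10   -0.13    0.96   -0.10]
  [ -0.06   -0.02   -0.13   -0.03    0.93]
Leontief inverse L = M⁻¹:
  [  1.1515    0.1956    0.0852    0.0955    0.2109]
  [  0.0828    1.1023    0.2105    0.1362    0.0715]
  [  0.0973    0.2108    1.1170    0.1708    0.2045]
  [  0.1877    0.1773    0.2027    1.0991    0.1809]
  [  0.0957    0.0715    0.1727    0.0684    1.1248]
Total output x = L · d:
  x_0 = 1.1515·86 + 0.1956·12 + 0.0852·77 + 0.0955·7 + 0.2109·82 = 125.8972
  x_1 = 0.0828·86 + 1.1023·12 + 0.2105·77 + 0.1362·7 + 0.0715·82 = 43.3779
  x_2 = 0.0973·86 + 0.2108·12 + 1.1170·77 + 0.1708·7 + 0.2045·82 = 114.8718
  x_3 = 0.1877·86 + 0.1773·12 + 0.2027·77 + 1.0991·7 + 0.1809·82 = 56.4044
  x_4 = 0.0957·86 + 0.0715·12 + 0.1727·77 + 0.0684·7 + 1.1248·82 = 115.1041

56.4044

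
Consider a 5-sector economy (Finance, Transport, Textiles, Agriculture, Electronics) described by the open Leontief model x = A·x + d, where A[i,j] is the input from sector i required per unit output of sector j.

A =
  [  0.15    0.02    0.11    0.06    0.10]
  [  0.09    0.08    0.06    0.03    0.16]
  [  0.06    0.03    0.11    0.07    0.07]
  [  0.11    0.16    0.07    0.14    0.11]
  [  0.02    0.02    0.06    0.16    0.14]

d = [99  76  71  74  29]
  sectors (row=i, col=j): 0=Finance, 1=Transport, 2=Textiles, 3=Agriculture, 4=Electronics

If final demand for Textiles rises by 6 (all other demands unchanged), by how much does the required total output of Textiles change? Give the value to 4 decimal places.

Form M = I − A:
  [  0.85   -0.02   -0.11   -0.06   -0.10]
  [ -0.09    0.92   -0.06   -0.03   -0.16]
  [ -0.06   -0.03    0.89   -0.07   -0.07]
  [ -0.11   -0.16   -0.07    0.86   -0.11]
  [ -0.02   -0.02   -0.06   -0.16    0.86]
Leontief inverse L = M⁻¹:
  [  1.2173    0.0599    0.1776    0.1358    0.1845]
  [  0.1461    1.1176    0.1184    0.1050    0.2480]
  [  0.1089    0.0657    1.1608    0.1297    0.1360]
  [  0.2016    0.2305    0.1541    1.2417    0.2377]
  [  0.0768    0.0749    0.1165    0.2457    1.2266]
Total output x = L · d:
  x_0 = 1.2173·99 + 0.0599·76 + 0.1776·71 + 0.1358·74 + 0.1845·29 = 153.0698
  x_1 = 0.1461·99 + 1.1176·76 + 0.1184·71 + 0.1050·74 + 0.2480·29 = 122.7681
  x_2 = 0.1089·99 + 0.0657·76 + 1.1608·71 + 0.1297·74 + 0.1360·29 = 111.7336
  x_3 = 0.2016·99 + 0.2305·76 + 0.1541·71 + 1.2417·74 + 0.2377·29 = 147.1938
  x_4 = 0.0768·99 + 0.0749·76 + 0.1165·71 + 0.2457·74 + 1.2266·29 = 75.3160
Δx_2 = L[2,2] · Δd_2 = 1.1608 · 6 = 6.9651

6.9651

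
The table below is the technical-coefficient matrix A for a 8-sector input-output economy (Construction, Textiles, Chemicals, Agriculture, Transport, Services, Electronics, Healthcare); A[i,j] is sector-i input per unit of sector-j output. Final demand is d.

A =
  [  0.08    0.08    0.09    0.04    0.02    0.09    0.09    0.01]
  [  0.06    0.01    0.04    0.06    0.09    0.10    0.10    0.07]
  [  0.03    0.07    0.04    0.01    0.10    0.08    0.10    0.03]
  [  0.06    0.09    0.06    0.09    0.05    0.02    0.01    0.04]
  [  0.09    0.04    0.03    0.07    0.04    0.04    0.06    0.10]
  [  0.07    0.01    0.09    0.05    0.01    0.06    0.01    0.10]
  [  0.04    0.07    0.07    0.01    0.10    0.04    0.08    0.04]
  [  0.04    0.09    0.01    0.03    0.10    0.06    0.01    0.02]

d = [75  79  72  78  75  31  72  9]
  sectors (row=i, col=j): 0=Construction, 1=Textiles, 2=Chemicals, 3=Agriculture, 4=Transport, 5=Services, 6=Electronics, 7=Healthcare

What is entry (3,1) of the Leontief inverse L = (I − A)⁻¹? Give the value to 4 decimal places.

L[3,1] = 0.1341

Form M = I − A:
  [  0.92   -0.08   -0.09   -0.04   -0.02   -0.09   -0.09   -0.01]
  [ -0.06    0.99   -0.04   -0.06   -0.09   -0.10   -0.10   -0.07]
  [ -0.03   -0.07    0.96   -0.01   -0.10   -0.08   -0.10   -0.03]
  [ -0.06   -0.09   -0.06    0.91   -0.05   -0.02   -0.01   -0.04]
  [ -0.09   -0.04   -0.03   -0.07    0.96   -0.04   -0.06   -0.10]
  [ -0.07   -0.01   -0.09   -0.05   -0.01    0.94   -0.01   -0.10]
  [ -0.04   -0.07   -0.07   -0.01   -0.10   -0.04    0.92   -0.04]
  [ -0.04   -0.09   -0.01   -0.03   -0.10   -0.06   -0.01    0.98]
Leontief inverse L = M⁻¹:
  [  1.1331    0.1292    0.1444    0.0777    0.0779    0.1495    0.1488    0.0577]
  [  0.1171    1.0646    0.0931    0.1019    0.1472    0.1550    0.1510    0.1213]
  [  0.0807    0.1129    1.0857    0.0462    0.1531    0.1311    0.1510    0.0792]
  [  0.1064    0.1341    0.1005    1.1281    0.0988    0.0687    0.0562    0.0792]
  [  0.1402    0.0919    0.0758    0.1080    1.0934    0.0920    0.1069    0.1400]
  [  0.1103    0.0541    0.1279    0.0797    0.0552    1.1056    0.0485    0.1326]
  [  0.0891    0.1143    0.1128    0.0449    0.1546    0.0915    1.1329    0.0857]
  [  0.0831    0.1222    0.0453    0.0639    0.1378    0.1018    0.0486    1.0604]
Total output x = L · d:
  x_0 = 1.1331·75 + 0.1292·79 + 0.1444·72 + 0.0777·78 + 0.0779·75 + 0.1495·31 + 0.1488·72 + 0.0577·9 = 133.3512
  x_1 = 0.1171·75 + 1.0646·79 + 0.0931·72 + 0.1019·78 + 0.1472·75 + 0.1550·31 + 0.1510·72 + 0.1213·9 = 135.3526
  x_2 = 0.0807·75 + 0.1129·79 + 1.0857·72 + 0.0462·78 + 0.1531·75 + 0.1311·31 + 0.1510·72 + 0.0792·9 = 123.8747
  x_3 = 0.1064·75 + 0.1341·79 + 0.1005·72 + 1.1281·78 + 0.0988·75 + 0.0687·31 + 0.0562·72 + 0.0792·9 = 128.1076
  x_4 = 0.1402·75 + 0.0919·79 + 0.0758·72 + 0.1080·78 + 1.0934·75 + 0.0920·31 + 0.1069·72 + 0.1400·9 = 125.4739
  x_5 = 0.1103·75 + 0.0541·79 + 0.1279·72 + 0.0797·78 + 0.0552·75 + 1.1056·31 + 0.0485·72 + 0.1326·9 = 71.0685
  x_6 = 0.0891·75 + 0.1143·79 + 0.1128·72 + 0.0449·78 + 0.1546·75 + 0.0915·31 + 1.1329·72 + 0.0857·9 = 124.1062
  x_7 = 0.0831·75 + 0.1222·79 + 0.0453·72 + 0.0639·78 + 0.1378·75 + 0.1018·31 + 0.0486·72 + 1.0604·9 = 50.6636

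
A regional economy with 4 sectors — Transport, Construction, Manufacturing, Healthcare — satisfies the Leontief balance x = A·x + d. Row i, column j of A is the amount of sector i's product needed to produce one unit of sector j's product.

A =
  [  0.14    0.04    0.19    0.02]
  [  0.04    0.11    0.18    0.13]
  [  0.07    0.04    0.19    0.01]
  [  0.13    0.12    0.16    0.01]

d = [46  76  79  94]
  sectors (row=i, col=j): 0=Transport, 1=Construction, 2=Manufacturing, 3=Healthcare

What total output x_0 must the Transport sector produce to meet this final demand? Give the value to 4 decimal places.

88.0086

Form M = I − A:
  [  0.86   -0.04   -0.19   -0.02]
  [ -0.04    0.89   -0.18   -0.13]
  [ -0.07   -0.04    0.81   -0.01]
  [ -0.13   -0.12   -0.16    0.99]
Leontief inverse L = M⁻¹:
  [  1.1965    0.0724    0.3040    0.0367]
  [  0.1036    1.1637    0.3141    0.1581]
  [  0.1108    0.0657    1.2799    0.0238]
  [  0.1876    0.1612    0.2848    1.0379]
Total output x = L · d:
  x_0 = 1.1965·46 + 0.0724·76 + 0.3040·79 + 0.0367·94 = 88.0086
  x_1 = 0.1036·46 + 1.1637·76 + 0.3141·79 + 0.1581·94 = 132.8790
  x_2 = 0.1108·46 + 0.0657·76 + 1.2799·79 + 0.0238·94 = 113.4385
  x_3 = 0.1876·46 + 0.1612·76 + 0.2848·79 + 1.0379·94 = 140.9462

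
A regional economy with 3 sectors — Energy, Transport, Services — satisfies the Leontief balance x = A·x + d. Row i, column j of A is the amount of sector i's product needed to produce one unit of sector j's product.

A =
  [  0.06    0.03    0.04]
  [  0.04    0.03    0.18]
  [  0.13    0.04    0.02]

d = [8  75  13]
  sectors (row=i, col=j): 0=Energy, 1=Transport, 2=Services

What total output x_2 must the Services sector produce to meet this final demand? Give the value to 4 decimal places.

18.1538

Form M = I − A:
  [  0.94   -0.03   -0.04]
  [ -0.04    0.97   -0.18]
  [ -0.13   -0.04    0.98]
Leontief inverse L = M⁻¹:
  [  1.0723    0.0352    0.0502]
  [  0.0712    1.0411    0.1941]
  [  0.1451    0.0472    1.0350]
Total output x = L · d:
  x_0 = 1.0723·8 + 0.0352·75 + 0.0502·13 = 11.8739
  x_1 = 0.0712·8 + 1.0411·75 + 0.1941·13 = 81.1780
  x_2 = 0.1451·8 + 0.0472·75 + 1.0350·13 = 18.1538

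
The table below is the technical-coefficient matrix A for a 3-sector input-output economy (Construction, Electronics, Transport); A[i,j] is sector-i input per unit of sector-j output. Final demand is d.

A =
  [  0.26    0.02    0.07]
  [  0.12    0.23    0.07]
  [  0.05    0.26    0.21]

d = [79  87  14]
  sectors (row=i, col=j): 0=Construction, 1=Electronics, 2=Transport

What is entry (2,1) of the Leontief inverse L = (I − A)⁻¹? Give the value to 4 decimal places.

Form M = I − A:
  [  0.74   -0.02   -0.07]
  [ -0.12    0.77   -0.07]
  [ -0.05   -0.26    0.79]
Leontief inverse L = M⁻¹:
  [  1.3729    0.0791    0.1287]
  [  0.2287    1.3519    0.1401]
  [  0.1622    0.4499    1.3201]
Total output x = L · d:
  x_0 = 1.3729·79 + 0.0791·87 + 0.1287·14 = 117.1398
  x_1 = 0.2287·79 + 1.3519·87 + 0.1401·14 = 137.6459
  x_2 = 0.1622·79 + 0.4499·87 + 1.3201·14 = 70.4366

L[2,1] = 0.4499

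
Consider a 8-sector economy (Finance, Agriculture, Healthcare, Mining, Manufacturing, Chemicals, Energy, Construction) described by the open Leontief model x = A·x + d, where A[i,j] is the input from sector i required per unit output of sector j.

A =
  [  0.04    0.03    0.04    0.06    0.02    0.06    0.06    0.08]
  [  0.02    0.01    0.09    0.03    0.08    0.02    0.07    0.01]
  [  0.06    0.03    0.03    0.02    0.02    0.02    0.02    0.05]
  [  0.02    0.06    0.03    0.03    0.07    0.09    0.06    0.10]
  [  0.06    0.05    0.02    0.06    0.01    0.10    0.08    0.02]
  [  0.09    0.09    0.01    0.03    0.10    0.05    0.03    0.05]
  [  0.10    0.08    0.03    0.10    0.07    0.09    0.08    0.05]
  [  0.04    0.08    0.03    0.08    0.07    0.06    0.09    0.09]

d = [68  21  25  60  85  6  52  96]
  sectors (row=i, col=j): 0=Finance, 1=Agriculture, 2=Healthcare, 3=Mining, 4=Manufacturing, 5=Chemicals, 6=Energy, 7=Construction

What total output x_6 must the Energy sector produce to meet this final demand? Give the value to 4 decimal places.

Form M = I − A:
  [  0.96   -0.03   -0.04   -0.06   -0.02   -0.06   -0.06   -0.08]
  [ -0.02    0.99   -0.09   -0.03   -0.08   -0.02   -0.07   -0.01]
  [ -0.06   -0.03    0.97   -0.02   -0.02   -0.02   -0.02   -0.05]
  [ -0.02   -0.06   -0.03    0.97   -0.07   -0.09   -0.06   -0.10]
  [ -0.06   -0.05   -0.02   -0.06    0.99   -0.10   -0.08   -0.02]
  [ -0.09   -0.09   -0.01   -0.03   -0.10    0.95   -0.03   -0.05]
  [ -0.10   -0.08   -0.03   -0.10   -0.07   -0.09    0.92   -0.05]
  [ -0.04   -0.08   -0.03   -0.08   -0.07   -0.06   -0.09    0.91]
Leontief inverse L = M⁻¹:
  [  1.0789    0.0716    0.0636    0.0982    0.0624    0.1045    0.1044    0.1228]
  [  0.0543    1.0409    0.1079    0.0602    0.1076    0.0570    0.1041    0.0400]
  [  0.0826    0.0533    1.0458    0.0437    0.0437    0.0464    0.0478    0.0762]
  [  0.0670    0.1088    0.0580    1.0751    0.1200    0.1421    0.1133    0.1451]
  [  0.1017    0.0917    0.0447    0.0976    1.0551    0.1451    0.1234    0.0611]
  [  0.1309    0.1306    0.0393    0.0716    0.1423    1.0997    0.0811    0.0910]
  [  0.1575    0.1390    0.0675    0.1559    0.1317    0.1586    1.1469    0.1108]
  [  0.0928    0.1354    0.0646    0.1332    0.1278    0.1230    0.1536    1.1447]
Total output x = L · d:
  x_0 = 1.0789·68 + 0.0716·21 + 0.0636·25 + 0.0982·60 + 0.0624·85 + 0.1045·6 + 0.1044·52 + 0.1228·96 = 105.5021
  x_1 = 0.0543·68 + 1.0409·21 + 0.1079·25 + 0.0602·60 + 0.1076·85 + 0.0570·6 + 0.1041·52 + 0.0400·96 = 50.6050
  x_2 = 0.0826·68 + 0.0533·21 + 1.0458·25 + 0.0437·60 + 0.0437·85 + 0.0464·6 + 0.0478·52 + 0.0762·96 = 49.2987
  x_3 = 0.0670·68 + 0.1088·21 + 0.0580·25 + 1.0751·60 + 0.1200·85 + 0.1421·6 + 0.1133·52 + 0.1451·96 = 103.6614
  x_4 = 0.1017·68 + 0.0917·21 + 0.0447·25 + 0.0976·60 + 1.0551·85 + 0.1451·6 + 0.1234·52 + 0.0611·96 = 118.6423
  x_5 = 0.1309·68 + 0.1306·21 + 0.0393·25 + 0.0716·60 + 0.1423·85 + 1.0997·6 + 0.0811·52 + 0.0910·96 = 48.5702
  x_6 = 0.1575·68 + 0.1390·21 + 0.0675·25 + 0.1559·60 + 0.1317·85 + 0.1586·6 + 1.1469·52 + 0.1108·96 = 107.1000
  x_7 = 0.0928·68 + 0.1354·21 + 0.0646·25 + 0.1332·60 + 0.1278·85 + 0.1230·6 + 0.1536·52 + 1.1447·96 = 148.2402

107.1000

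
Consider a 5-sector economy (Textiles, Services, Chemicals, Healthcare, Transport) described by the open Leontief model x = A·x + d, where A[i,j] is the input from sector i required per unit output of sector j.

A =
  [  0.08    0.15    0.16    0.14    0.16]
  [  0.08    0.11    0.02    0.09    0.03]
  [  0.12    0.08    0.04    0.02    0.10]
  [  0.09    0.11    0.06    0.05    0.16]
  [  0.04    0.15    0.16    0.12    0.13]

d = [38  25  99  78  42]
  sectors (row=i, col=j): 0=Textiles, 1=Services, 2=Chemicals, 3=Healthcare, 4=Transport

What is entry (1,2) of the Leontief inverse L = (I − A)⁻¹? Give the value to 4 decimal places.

Form M = I − A:
  [  0.92   -0.15   -0.16   -0.14   -0.16]
  [ -0.08    0.89   -0.02   -0.09   -0.03]
  [ -0.12   -0.08    0.96   -0.02   -0.10]
  [ -0.09   -0.11   -0.06    0.95   -0.16]
  [ -0.04   -0.15   -0.16   -0.12    0.87]
Leontief inverse L = M⁻¹:
  [  1.1865    0.3064    0.2706    0.2482    0.3055]
  [  0.1313    1.1872    0.0725    0.1460    0.1003]
  [  0.1763    0.1712    1.1105    0.0886    0.1823]
  [  0.1609    0.2247    0.1462    1.1339    0.2627]
  [  0.1318    0.2813    0.2493    0.2093    1.2505]
Total output x = L · d:
  x_0 = 1.1865·38 + 0.3064·25 + 0.2706·99 + 0.2482·78 + 0.3055·42 = 111.7190
  x_1 = 0.1313·38 + 1.1872·25 + 0.0725·99 + 0.1460·78 + 0.1003·42 = 57.4444
  x_2 = 0.1763·38 + 0.1712·25 + 1.1105·99 + 0.0886·78 + 0.1823·42 = 135.4920
  x_3 = 0.1609·38 + 0.2247·25 + 0.1462·99 + 1.1339·78 + 0.2627·42 = 125.6781
  x_4 = 0.1318·38 + 0.2813·25 + 0.2493·99 + 0.2093·78 + 1.2505·42 = 105.5696

L[1,2] = 0.0725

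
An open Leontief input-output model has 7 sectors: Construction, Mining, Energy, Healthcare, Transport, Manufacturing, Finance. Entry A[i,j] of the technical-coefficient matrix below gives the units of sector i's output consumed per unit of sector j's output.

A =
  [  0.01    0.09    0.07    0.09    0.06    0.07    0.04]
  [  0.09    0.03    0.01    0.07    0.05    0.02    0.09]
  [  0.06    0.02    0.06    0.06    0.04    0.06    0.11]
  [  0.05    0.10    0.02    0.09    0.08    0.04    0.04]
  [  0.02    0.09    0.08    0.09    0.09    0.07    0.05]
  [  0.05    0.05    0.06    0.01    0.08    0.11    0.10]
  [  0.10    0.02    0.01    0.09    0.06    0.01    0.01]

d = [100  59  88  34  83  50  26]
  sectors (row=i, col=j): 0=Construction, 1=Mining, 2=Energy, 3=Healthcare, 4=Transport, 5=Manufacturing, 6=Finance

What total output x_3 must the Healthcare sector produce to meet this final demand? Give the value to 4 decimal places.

Form M = I − A:
  [  0.99   -0.09   -0.07   -0.09   -0.06   -0.07   -0.04]
  [ -0.09    0.97   -0.01   -0.07   -0.05   -0.02   -0.09]
  [ -0.06   -0.02    0.94   -0.06   -0.04   -0.06   -0.11]
  [ -0.05   -0.10   -0.02    0.91   -0.08   -0.04   -0.04]
  [ -0.02   -0.09   -0.08   -0.09    0.91   -0.07   -0.05]
  [ -0.05   -0.05   -0.06   -0.01   -0.08    0.89   -0.10]
  [ -0.10   -0.02   -0.01   -0.09   -0.06   -0.01    0.99]
Leontief inverse L = M⁻¹:
  [  1.0518    0.1317    0.0998    0.1414    0.1087    0.1083    0.0877]
  [  0.1217    1.0686    0.0351    0.1180    0.0910    0.0498    0.1204]
  [  0.0985    0.0589    1.0891    0.1103    0.0855    0.0959    0.1488]
  [  0.0887    0.1447    0.0492    1.1438    0.1286    0.0760    0.0826]
  [  0.0665    0.1383    0.1155    0.1497    1.1460    0.1142    0.1036]
  [  0.0933    0.0920    0.0958    0.0631    0.1322    1.1544    0.1486]
  [  0.1227    0.0580    0.0342    0.1315    0.0962    0.0384    1.0382]
Total output x = L · d:
  x_0 = 1.0518·100 + 0.1317·59 + 0.0998·88 + 0.1414·34 + 0.1087·83 + 0.1083·50 + 0.0877·26 = 143.2574
  x_1 = 0.1217·100 + 1.0686·59 + 0.0351·88 + 0.1180·34 + 0.0910·83 + 0.0498·50 + 0.1204·26 = 95.4953
  x_2 = 0.0985·100 + 0.0589·59 + 1.0891·88 + 0.1103·34 + 0.0855·83 + 0.0959·50 + 0.1488·26 = 128.6857
  x_3 = 0.0887·100 + 0.1447·59 + 0.0492·88 + 1.1438·34 + 0.1286·83 + 0.0760·50 + 0.0826·26 = 77.2433
  x_4 = 0.0665·100 + 0.1383·59 + 0.1155·88 + 0.1497·34 + 1.1460·83 + 0.1142·50 + 0.1036·26 = 133.5851
  x_5 = 0.0933·100 + 0.0920·59 + 0.0958·88 + 0.0631·34 + 0.1322·83 + 1.1544·50 + 0.1486·26 = 97.8932
  x_6 = 0.1227·100 + 0.0580·59 + 0.0342·88 + 0.1315·34 + 0.0962·83 + 0.0384·50 + 1.0382·26 = 60.0691

77.2433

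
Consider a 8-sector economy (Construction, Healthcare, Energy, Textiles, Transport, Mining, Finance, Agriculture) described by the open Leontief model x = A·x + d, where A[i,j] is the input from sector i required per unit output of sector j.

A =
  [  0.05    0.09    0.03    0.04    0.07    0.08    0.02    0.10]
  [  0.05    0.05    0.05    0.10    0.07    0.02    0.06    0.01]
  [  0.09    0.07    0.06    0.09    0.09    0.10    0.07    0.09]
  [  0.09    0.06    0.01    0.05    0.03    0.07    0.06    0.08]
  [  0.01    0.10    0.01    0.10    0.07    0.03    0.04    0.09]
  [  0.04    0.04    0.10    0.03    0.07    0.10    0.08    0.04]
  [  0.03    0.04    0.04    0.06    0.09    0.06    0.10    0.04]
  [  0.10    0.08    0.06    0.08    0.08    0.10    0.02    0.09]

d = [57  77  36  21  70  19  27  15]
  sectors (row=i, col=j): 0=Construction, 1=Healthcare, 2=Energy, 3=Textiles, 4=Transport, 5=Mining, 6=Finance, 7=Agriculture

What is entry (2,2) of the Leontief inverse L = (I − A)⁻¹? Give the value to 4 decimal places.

Form M = I − A:
  [  0.95   -0.09   -0.03   -0.04   -0.07   -0.08   -0.02   -0.10]
  [ -0.05    0.95   -0.05   -0.10   -0.07   -0.02   -0.06   -0.01]
  [ -0.09   -0.07    0.94   -0.09   -0.09   -0.10   -0.07   -0.09]
  [ -0.09   -0.06   -0.01    0.95   -0.03   -0.07   -0.06   -0.08]
  [ -0.01   -0.10   -0.01   -0.10    0.93   -0.03   -0.04   -0.09]
  [ -0.04   -0.04   -0.10   -0.03   -0.07    0.90   -0.08   -0.04]
  [ -0.03   -0.04   -0.04   -0.06   -0.09   -0.06    0.90   -0.04]
  [ -0.10   -0.08   -0.06   -0.08   -0.08   -0.10   -0.02    0.91]
Leontief inverse L = M⁻¹:
  [  1.1050    0.1543    0.0750    0.1071    0.1373    0.1457    0.0705    0.1630]
  [  0.0949    1.1034    0.0810    0.1553    0.1243    0.0724    0.1057    0.0643]
  [  0.1646    0.1576    1.1192    0.1788    0.1819    0.1918    0.1422    0.1789]
  [  0.1407    0.1187    0.0512    1.1084    0.0926    0.1328    0.1079    0.1390]
  [  0.0619    0.1582    0.0465    0.1632    1.1292    0.0867    0.0876    0.1468]
  [  0.0956    0.1057    0.1488    0.0993    0.1438    1.1723    0.1403    0.1070]
  [  0.0779    0.0992    0.0790    0.1225    0.1542    0.1205    1.1535    0.0995]
  [  0.1707    0.1625    0.1158    0.1626    0.1646    0.1858    0.0844    1.1733]
Total output x = L · d:
  x_0 = 1.1050·57 + 0.1543·77 + 0.0750·36 + 0.1071·21 + 0.1373·70 + 0.1457·19 + 0.0705·27 + 0.1630·15 = 96.5370
  x_1 = 0.0949·57 + 1.1034·77 + 0.0810·36 + 0.1553·21 + 0.1243·70 + 0.0724·19 + 0.1057·27 + 0.0643·15 = 110.4406
  x_2 = 0.1646·57 + 0.1576·77 + 1.1192·36 + 0.1788·21 + 0.1819·70 + 0.1918·19 + 0.1422·27 + 0.1789·15 = 88.4674
  x_3 = 0.1407·57 + 0.1187·77 + 0.0512·36 + 1.1084·21 + 0.0926·70 + 0.1328·19 + 0.1079·27 + 0.1390·15 = 56.2819
  x_4 = 0.0619·57 + 0.1582·77 + 0.0465·36 + 0.1632·21 + 1.1292·70 + 0.0867·19 + 0.0876·27 + 0.1468·15 = 106.0660
  x_5 = 0.0956·57 + 0.1057·77 + 0.1488·36 + 0.0993·21 + 0.1438·70 + 1.1723·19 + 0.1403·27 + 0.1070·15 = 58.7623
  x_6 = 0.0779·57 + 0.0992·77 + 0.0790·36 + 0.1225·21 + 0.1542·70 + 0.1205·19 + 1.1535·27 + 0.0995·15 = 63.2124
  x_7 = 0.1707·57 + 0.1625·77 + 0.1158·36 + 0.1626·21 + 0.1646·70 + 0.1858·19 + 0.0844·27 + 1.1733·15 = 64.7531

L[2,2] = 1.1192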